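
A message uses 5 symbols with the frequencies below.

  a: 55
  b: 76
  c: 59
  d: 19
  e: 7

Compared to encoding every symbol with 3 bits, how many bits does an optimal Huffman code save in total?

Fixed-length: 3 bits × 216 symbols = 648 bits.
Huffman merges:
merge e(7) and d(19): 26
merge 26 and a(55): 81
merge c(59) and b(76): 135
merge 81 and 135: 216
Huffman total = 26 + 81 + 135 + 216 = 458 bits.
Saving = 648 − 458 = 190 bits.

190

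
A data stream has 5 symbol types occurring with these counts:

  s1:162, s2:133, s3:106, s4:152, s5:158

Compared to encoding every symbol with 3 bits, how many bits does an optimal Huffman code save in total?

472

Fixed-length: 3 bits × 711 symbols = 2133 bits.
Huffman merges:
s3(106) + s2(133) → 239
s4(152) + s5(158) → 310
s1(162) + 239 → 401
310 + 401 → 711
Huffman total = 239 + 310 + 401 + 711 = 1661 bits.
Saving = 2133 − 1661 = 472 bits.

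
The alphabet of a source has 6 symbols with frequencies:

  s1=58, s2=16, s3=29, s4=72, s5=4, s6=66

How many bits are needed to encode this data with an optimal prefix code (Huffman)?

559

Greedily combine the two least-frequent nodes:
s5(4) + s2(16) → 20
20 + s3(29) → 49
49 + s1(58) → 107
s6(66) + s4(72) → 138
107 + 138 → 245
Total encoded bits = sum of merged weights = 20 + 49 + 107 + 138 + 245 = 559.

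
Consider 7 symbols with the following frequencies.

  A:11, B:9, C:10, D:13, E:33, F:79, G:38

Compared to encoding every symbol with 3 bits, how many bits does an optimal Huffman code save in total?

Fixed-length: 3 bits × 193 symbols = 579 bits.
Huffman merges:
combine B(9), C(10) → 19
combine A(11), D(13) → 24
combine 19, 24 → 43
combine E(33), G(38) → 71
combine 43, 71 → 114
combine F(79), 114 → 193
Huffman total = 19 + 24 + 43 + 71 + 114 + 193 = 464 bits.
Saving = 579 − 464 = 115 bits.

115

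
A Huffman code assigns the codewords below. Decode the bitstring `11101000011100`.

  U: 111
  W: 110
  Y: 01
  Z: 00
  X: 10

Read left to right; each codeword is recognised as soon as it completes (prefix code):
  111→U | 01→Y | 00→Z | 00→Z | 111→U | 00→Z
Decoded message: UYZZUZ

UYZZUZ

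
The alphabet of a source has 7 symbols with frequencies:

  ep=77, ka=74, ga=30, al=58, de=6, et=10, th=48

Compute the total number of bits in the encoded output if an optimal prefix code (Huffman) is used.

Build the Huffman tree bottom-up:
combine de(6), et(10) → 16
combine 16, ga(30) → 46
combine 46, th(48) → 94
combine al(58), ka(74) → 132
combine ep(77), 94 → 171
combine 132, 171 → 303
Total encoded bits = sum of merged weights = 16 + 46 + 94 + 132 + 171 + 303 = 762.

762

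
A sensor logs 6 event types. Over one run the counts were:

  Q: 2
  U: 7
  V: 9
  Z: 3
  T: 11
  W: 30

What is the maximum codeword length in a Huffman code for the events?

Merge the two lowest-weight nodes at each step:
combine Q(2), Z(3) → 5
combine 5, U(7) → 12
combine V(9), T(11) → 20
combine 12, 20 → 32
combine W(30), 32 → 62
Maximum depth reached is 4.

4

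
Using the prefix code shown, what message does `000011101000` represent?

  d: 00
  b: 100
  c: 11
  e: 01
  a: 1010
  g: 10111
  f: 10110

ddcad

Read left to right; each codeword is recognised as soon as it completes (prefix code):
  00→d | 00→d | 11→c | 1010→a | 00→d
Decoded message: ddcad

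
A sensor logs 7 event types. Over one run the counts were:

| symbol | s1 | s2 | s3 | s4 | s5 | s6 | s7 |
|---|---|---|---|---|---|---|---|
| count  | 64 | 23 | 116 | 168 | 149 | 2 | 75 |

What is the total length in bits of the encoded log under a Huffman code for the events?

Build the Huffman tree bottom-up:
combine s6(2), s2(23) → 25
combine 25, s1(64) → 89
combine s7(75), 89 → 164
combine s3(116), s5(149) → 265
combine 164, s4(168) → 332
combine 265, 332 → 597
The encoded length is the sum of every internal node's weight: 25 + 89 + 164 + 265 + 332 + 597 = 1472 bits.

1472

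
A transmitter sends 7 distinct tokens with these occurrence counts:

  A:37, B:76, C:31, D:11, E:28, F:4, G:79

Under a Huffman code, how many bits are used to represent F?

Build the tree from the bottom:
merge F(4) and D(11): 15
merge 15 and E(28): 43
merge C(31) and A(37): 68
merge 43 and 68: 111
merge B(76) and G(79): 155
merge 111 and 155: 266
F sits 4 levels below the root, so its codeword is 4 bits.

4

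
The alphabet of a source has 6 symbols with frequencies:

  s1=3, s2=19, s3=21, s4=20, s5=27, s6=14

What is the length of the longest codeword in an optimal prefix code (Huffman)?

4

Merge the two lowest-weight nodes at each step:
merge s1(3) and s6(14): 17
merge 17 and s2(19): 36
merge s4(20) and s3(21): 41
merge s5(27) and 36: 63
merge 41 and 63: 104
The first pair merged (s1, s6) ends up deepest, at depth 4.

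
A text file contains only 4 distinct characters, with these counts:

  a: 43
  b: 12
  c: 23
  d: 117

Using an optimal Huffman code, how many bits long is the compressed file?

308

Merge the two smallest weights repeatedly:
b(12) + c(23) → 35
35 + a(43) → 78
78 + d(117) → 195
The encoded length is the sum of every internal node's weight: 35 + 78 + 195 = 308 bits.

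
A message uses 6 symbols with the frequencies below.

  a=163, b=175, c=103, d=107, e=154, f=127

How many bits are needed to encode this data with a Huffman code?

2149

Merge the two smallest weights repeatedly:
combine c(103), d(107) → 210
combine f(127), e(154) → 281
combine a(163), b(175) → 338
combine 210, 281 → 491
combine 338, 491 → 829
Each symbol's bit-cost is frequency × depth; summing gives 2149 bits (equivalently 210 + 281 + 338 + 491 + 829).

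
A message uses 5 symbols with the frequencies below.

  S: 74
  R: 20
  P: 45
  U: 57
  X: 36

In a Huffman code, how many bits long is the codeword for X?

3

Repeatedly merge the two smallest:
combine R(20), X(36) → 56
combine P(45), 56 → 101
combine U(57), S(74) → 131
combine 101, 131 → 232
X sits 3 levels below the root, so its codeword is 3 bits.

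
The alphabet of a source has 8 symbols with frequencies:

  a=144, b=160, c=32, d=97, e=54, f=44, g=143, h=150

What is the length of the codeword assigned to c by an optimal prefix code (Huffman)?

5

Huffman merges, smallest pair first:
merge c(32) and f(44): 76
merge e(54) and 76: 130
merge d(97) and 130: 227
merge g(143) and a(144): 287
merge h(150) and b(160): 310
merge 227 and 287: 514
merge 310 and 514: 824
c's leaf is at depth 5, giving a 5-bit codeword.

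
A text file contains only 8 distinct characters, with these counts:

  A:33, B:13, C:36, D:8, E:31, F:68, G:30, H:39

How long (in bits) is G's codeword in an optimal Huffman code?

3

Repeatedly merge the two smallest:
combine D(8), B(13) → 21
combine 21, G(30) → 51
combine E(31), A(33) → 64
combine C(36), H(39) → 75
combine 51, 64 → 115
combine F(68), 75 → 143
combine 115, 143 → 258
G's leaf is at depth 3, giving a 3-bit codeword.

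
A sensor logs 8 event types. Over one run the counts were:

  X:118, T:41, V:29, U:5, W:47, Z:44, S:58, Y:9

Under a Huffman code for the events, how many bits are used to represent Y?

Build the tree from the bottom:
merge U(5) and Y(9): 14
merge 14 and V(29): 43
merge T(41) and 43: 84
merge Z(44) and W(47): 91
merge S(58) and 84: 142
merge 91 and X(118): 209
merge 142 and 209: 351
Y's leaf is at depth 5, giving a 5-bit codeword.

5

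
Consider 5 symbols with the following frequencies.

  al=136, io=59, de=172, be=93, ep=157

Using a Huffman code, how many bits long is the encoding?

Merge the two smallest weights repeatedly:
io(59) + be(93) → 152
al(136) + 152 → 288
ep(157) + de(172) → 329
288 + 329 → 617
Each symbol's bit-cost is frequency × depth; summing gives 1386 bits (equivalently 152 + 288 + 329 + 617).

1386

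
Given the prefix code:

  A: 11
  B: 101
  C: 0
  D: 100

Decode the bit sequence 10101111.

BCAA

Read left to right; each codeword is recognised as soon as it completes (prefix code):
  101→B | 0→C | 11→A | 11→A
Decoded message: BCAA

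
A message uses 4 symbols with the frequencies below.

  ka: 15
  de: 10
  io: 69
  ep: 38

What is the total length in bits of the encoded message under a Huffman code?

Merge the two smallest weights repeatedly:
merge de(10) and ka(15): 25
merge 25 and ep(38): 63
merge 63 and io(69): 132
The encoded length is the sum of every internal node's weight: 25 + 63 + 132 = 220 bits.

220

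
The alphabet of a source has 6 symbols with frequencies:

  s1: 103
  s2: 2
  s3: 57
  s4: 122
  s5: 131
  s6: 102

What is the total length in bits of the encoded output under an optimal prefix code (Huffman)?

1254

Merge the two smallest weights repeatedly:
merge s2(2) and s3(57): 59
merge 59 and s6(102): 161
merge s1(103) and s4(122): 225
merge s5(131) and 161: 292
merge 225 and 292: 517
The encoded length is the sum of every internal node's weight: 59 + 161 + 225 + 292 + 517 = 1254 bits.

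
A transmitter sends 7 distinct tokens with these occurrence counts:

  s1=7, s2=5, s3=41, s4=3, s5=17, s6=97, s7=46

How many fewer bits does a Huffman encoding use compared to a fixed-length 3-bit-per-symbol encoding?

185

Fixed-length: 3 bits × 216 symbols = 648 bits.
Huffman merges:
merge s4(3) and s2(5): 8
merge s1(7) and 8: 15
merge 15 and s5(17): 32
merge 32 and s3(41): 73
merge s7(46) and 73: 119
merge s6(97) and 119: 216
Huffman total = 8 + 15 + 32 + 73 + 119 + 216 = 463 bits.
Saving = 648 − 463 = 185 bits.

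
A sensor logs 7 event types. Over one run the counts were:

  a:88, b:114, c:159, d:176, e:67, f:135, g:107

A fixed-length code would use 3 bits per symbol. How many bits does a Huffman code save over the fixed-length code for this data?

Fixed-length: 3 bits × 846 symbols = 2538 bits.
Huffman merges:
merge e(67) and a(88): 155
merge g(107) and b(114): 221
merge f(135) and 155: 290
merge c(159) and d(176): 335
merge 221 and 290: 511
merge 335 and 511: 846
Huffman total = 155 + 221 + 290 + 335 + 511 + 846 = 2358 bits.
Saving = 2538 − 2358 = 180 bits.

180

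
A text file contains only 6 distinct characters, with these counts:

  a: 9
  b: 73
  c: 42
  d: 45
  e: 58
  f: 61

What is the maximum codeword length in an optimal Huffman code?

4

Merge the two lowest-weight nodes at each step:
merge a(9) and c(42): 51
merge d(45) and 51: 96
merge e(58) and f(61): 119
merge b(73) and 96: 169
merge 119 and 169: 288
The rarest symbols sit at the bottom; the longest codeword is 4 bits.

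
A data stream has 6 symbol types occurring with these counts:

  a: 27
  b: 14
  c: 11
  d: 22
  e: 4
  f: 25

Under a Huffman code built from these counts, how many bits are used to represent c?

Huffman merges, smallest pair first:
merge e(4) and c(11): 15
merge b(14) and 15: 29
merge d(22) and f(25): 47
merge a(27) and 29: 56
merge 47 and 56: 103
c's leaf is at depth 4, giving a 4-bit codeword.

4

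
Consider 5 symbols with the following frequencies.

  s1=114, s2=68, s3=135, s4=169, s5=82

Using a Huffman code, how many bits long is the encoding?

1286

Build the Huffman tree bottom-up:
combine s2(68), s5(82) → 150
combine s1(114), s3(135) → 249
combine 150, s4(169) → 319
combine 249, 319 → 568
Total encoded bits = sum of merged weights = 150 + 249 + 319 + 568 = 1286.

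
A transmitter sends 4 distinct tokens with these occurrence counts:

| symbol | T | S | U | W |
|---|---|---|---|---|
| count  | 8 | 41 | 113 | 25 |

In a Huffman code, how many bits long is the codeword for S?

Build the tree from the bottom:
combine T(8), W(25) → 33
combine 33, S(41) → 74
combine 74, U(113) → 187
The subtree containing S is merged 2 times, so code length = 2.

2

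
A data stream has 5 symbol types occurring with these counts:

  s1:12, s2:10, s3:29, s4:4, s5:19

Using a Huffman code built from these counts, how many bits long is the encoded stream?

Greedily combine the two least-frequent nodes:
combine s4(4), s2(10) → 14
combine s1(12), 14 → 26
combine s5(19), 26 → 45
combine s3(29), 45 → 74
The encoded length is the sum of every internal node's weight: 14 + 26 + 45 + 74 = 159 bits.

159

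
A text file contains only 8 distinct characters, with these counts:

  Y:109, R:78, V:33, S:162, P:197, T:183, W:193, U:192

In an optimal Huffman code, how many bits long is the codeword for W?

3

Repeatedly merge the two smallest:
V(33) + R(78) → 111
Y(109) + 111 → 220
S(162) + T(183) → 345
U(192) + W(193) → 385
P(197) + 220 → 417
345 + 385 → 730
417 + 730 → 1147
The subtree containing W is merged 3 times, so code length = 3.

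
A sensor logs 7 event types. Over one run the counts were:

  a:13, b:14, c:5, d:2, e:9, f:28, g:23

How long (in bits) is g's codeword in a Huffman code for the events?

Repeatedly merge the two smallest:
d(2) + c(5) → 7
7 + e(9) → 16
a(13) + b(14) → 27
16 + g(23) → 39
27 + f(28) → 55
39 + 55 → 94
g's leaf is at depth 2, giving a 2-bit codeword.

2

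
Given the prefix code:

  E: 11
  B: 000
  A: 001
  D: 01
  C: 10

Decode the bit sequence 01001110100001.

Read left to right; each codeword is recognised as soon as it completes (prefix code):
  01→D | 001→A | 11→E | 01→D | 000→B | 01→D
Decoded message: DAEDBD

DAEDBD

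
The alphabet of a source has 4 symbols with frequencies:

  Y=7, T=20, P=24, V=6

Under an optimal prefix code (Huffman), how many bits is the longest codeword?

3

Merge the two lowest-weight nodes at each step:
merge V(6) and Y(7): 13
merge 13 and T(20): 33
merge P(24) and 33: 57
Maximum depth reached is 3.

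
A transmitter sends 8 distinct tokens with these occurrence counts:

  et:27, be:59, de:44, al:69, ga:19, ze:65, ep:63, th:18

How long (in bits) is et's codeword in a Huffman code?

4

Build the tree from the bottom:
merge th(18) and ga(19): 37
merge et(27) and 37: 64
merge de(44) and be(59): 103
merge ep(63) and 64: 127
merge ze(65) and al(69): 134
merge 103 and 127: 230
merge 134 and 230: 364
The subtree containing et is merged 4 times, so code length = 4.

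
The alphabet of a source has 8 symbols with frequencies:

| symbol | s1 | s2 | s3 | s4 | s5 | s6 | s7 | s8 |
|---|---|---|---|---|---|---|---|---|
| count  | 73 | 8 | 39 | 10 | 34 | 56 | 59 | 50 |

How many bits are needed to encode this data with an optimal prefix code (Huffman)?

Greedily combine the two least-frequent nodes:
s2(8) + s4(10) → 18
18 + s5(34) → 52
s3(39) + s8(50) → 89
52 + s6(56) → 108
s7(59) + s1(73) → 132
89 + 108 → 197
132 + 197 → 329
The encoded length is the sum of every internal node's weight: 18 + 52 + 89 + 108 + 132 + 197 + 329 = 925 bits.

925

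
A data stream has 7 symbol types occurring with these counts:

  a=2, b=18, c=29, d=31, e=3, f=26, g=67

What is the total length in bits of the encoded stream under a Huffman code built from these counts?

Build the Huffman tree bottom-up:
combine a(2), e(3) → 5
combine 5, b(18) → 23
combine 23, f(26) → 49
combine c(29), d(31) → 60
combine 49, 60 → 109
combine g(67), 109 → 176
Each symbol's bit-cost is frequency × depth; summing gives 422 bits (equivalently 5 + 23 + 49 + 60 + 109 + 176).

422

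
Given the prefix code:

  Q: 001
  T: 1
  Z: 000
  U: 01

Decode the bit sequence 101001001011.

TUQQUT

Read left to right; each codeword is recognised as soon as it completes (prefix code):
  1→T | 01→U | 001→Q | 001→Q | 01→U | 1→T
Decoded message: TUQQUT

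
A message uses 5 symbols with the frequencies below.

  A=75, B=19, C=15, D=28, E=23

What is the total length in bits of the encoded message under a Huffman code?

330

Merge the two smallest weights repeatedly:
combine C(15), B(19) → 34
combine E(23), D(28) → 51
combine 34, 51 → 85
combine A(75), 85 → 160
Each symbol's bit-cost is frequency × depth; summing gives 330 bits (equivalently 34 + 51 + 85 + 160).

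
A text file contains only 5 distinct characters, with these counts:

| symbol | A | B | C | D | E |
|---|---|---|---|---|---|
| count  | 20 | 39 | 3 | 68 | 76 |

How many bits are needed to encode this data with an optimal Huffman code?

421

Merge the two smallest weights repeatedly:
merge C(3) and A(20): 23
merge 23 and B(39): 62
merge 62 and D(68): 130
merge E(76) and 130: 206
Each symbol's bit-cost is frequency × depth; summing gives 421 bits (equivalently 23 + 62 + 130 + 206).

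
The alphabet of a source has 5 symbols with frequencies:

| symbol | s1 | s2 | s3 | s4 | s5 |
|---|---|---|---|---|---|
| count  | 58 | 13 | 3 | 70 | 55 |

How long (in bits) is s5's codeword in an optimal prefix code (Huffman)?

Huffman merges, smallest pair first:
combine s3(3), s2(13) → 16
combine 16, s5(55) → 71
combine s1(58), s4(70) → 128
combine 71, 128 → 199
s5 sits 2 levels below the root, so its codeword is 2 bits.

2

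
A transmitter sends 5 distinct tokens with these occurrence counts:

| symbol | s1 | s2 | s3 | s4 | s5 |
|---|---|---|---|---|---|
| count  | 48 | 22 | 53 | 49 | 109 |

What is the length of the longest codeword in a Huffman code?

3

Merge the two lowest-weight nodes at each step:
merge s2(22) and s1(48): 70
merge s4(49) and s3(53): 102
merge 70 and 102: 172
merge s5(109) and 172: 281
The first pair merged (s2, s1) ends up deepest, at depth 3.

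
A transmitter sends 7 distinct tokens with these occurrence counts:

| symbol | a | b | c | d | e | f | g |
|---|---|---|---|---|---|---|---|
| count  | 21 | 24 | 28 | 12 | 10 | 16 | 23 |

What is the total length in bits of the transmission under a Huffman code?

372

Merge the two smallest weights repeatedly:
merge e(10) and d(12): 22
merge f(16) and a(21): 37
merge 22 and g(23): 45
merge b(24) and c(28): 52
merge 37 and 45: 82
merge 52 and 82: 134
Total encoded bits = sum of merged weights = 22 + 37 + 45 + 52 + 82 + 134 = 372.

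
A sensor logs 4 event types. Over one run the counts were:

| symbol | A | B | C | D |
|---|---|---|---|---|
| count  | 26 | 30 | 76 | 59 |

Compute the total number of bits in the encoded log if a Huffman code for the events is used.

362

Merge the two smallest weights repeatedly:
A(26) + B(30) → 56
56 + D(59) → 115
C(76) + 115 → 191
The encoded length is the sum of every internal node's weight: 56 + 115 + 191 = 362 bits.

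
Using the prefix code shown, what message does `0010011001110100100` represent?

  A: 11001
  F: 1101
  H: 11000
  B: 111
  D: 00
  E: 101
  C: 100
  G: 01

DCAFDC

Read left to right; each codeword is recognised as soon as it completes (prefix code):
  00→D | 100→C | 11001→A | 1101→F | 00→D | 100→C
Decoded message: DCAFDC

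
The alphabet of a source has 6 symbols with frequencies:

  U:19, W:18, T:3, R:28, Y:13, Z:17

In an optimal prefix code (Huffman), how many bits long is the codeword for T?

Build the tree from the bottom:
T(3) + Y(13) → 16
16 + Z(17) → 33
W(18) + U(19) → 37
R(28) + 33 → 61
37 + 61 → 98
The subtree containing T is merged 4 times, so code length = 4.

4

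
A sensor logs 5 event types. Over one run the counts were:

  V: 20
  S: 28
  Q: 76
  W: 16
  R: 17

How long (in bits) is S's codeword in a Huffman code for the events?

3

Repeatedly merge the two smallest:
merge W(16) and R(17): 33
merge V(20) and S(28): 48
merge 33 and 48: 81
merge Q(76) and 81: 157
The subtree containing S is merged 3 times, so code length = 3.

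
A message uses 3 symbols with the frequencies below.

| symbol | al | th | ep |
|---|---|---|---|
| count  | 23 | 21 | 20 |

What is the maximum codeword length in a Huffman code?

Merge the two lowest-weight nodes at each step:
combine ep(20), th(21) → 41
combine al(23), 41 → 64
The first pair merged (ep, th) ends up deepest, at depth 2.

2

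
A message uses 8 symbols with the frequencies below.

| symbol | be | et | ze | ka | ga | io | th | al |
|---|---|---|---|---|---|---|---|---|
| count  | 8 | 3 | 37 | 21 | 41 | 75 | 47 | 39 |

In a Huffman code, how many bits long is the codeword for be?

5

Build the tree from the bottom:
et(3) + be(8) → 11
11 + ka(21) → 32
32 + ze(37) → 69
al(39) + ga(41) → 80
th(47) + 69 → 116
io(75) + 80 → 155
116 + 155 → 271
be's leaf is at depth 5, giving a 5-bit codeword.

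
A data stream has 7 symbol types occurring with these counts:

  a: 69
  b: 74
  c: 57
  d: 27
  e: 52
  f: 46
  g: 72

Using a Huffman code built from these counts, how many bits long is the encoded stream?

1117

Merge the two smallest weights repeatedly:
merge d(27) and f(46): 73
merge e(52) and c(57): 109
merge a(69) and g(72): 141
merge 73 and b(74): 147
merge 109 and 141: 250
merge 147 and 250: 397
Each symbol's bit-cost is frequency × depth; summing gives 1117 bits (equivalently 73 + 109 + 141 + 147 + 250 + 397).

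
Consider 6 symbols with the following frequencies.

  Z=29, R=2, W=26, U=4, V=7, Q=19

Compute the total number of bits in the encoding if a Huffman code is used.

Build the Huffman tree bottom-up:
combine R(2), U(4) → 6
combine 6, V(7) → 13
combine 13, Q(19) → 32
combine W(26), Z(29) → 55
combine 32, 55 → 87
Each symbol's bit-cost is frequency × depth; summing gives 193 bits (equivalently 6 + 13 + 32 + 55 + 87).

193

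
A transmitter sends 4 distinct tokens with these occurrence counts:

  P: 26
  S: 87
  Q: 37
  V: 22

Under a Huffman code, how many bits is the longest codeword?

Merge the two lowest-weight nodes at each step:
V(22) + P(26) → 48
Q(37) + 48 → 85
85 + S(87) → 172
Maximum depth reached is 3.

3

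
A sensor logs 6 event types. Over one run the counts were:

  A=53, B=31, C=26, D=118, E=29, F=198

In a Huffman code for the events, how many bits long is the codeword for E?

4

Repeatedly merge the two smallest:
combine C(26), E(29) → 55
combine B(31), A(53) → 84
combine 55, 84 → 139
combine D(118), 139 → 257
combine F(198), 257 → 455
E sits 4 levels below the root, so its codeword is 4 bits.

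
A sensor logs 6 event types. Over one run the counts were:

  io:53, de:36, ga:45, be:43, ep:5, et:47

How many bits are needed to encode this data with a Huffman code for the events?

583

Build the Huffman tree bottom-up:
combine ep(5), de(36) → 41
combine 41, be(43) → 84
combine ga(45), et(47) → 92
combine io(53), 84 → 137
combine 92, 137 → 229
Total encoded bits = sum of merged weights = 41 + 84 + 92 + 137 + 229 = 583.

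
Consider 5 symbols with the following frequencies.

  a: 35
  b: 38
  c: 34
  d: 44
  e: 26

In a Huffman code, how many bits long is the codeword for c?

Build the tree from the bottom:
e(26) + c(34) → 60
a(35) + b(38) → 73
d(44) + 60 → 104
73 + 104 → 177
c sits 3 levels below the root, so its codeword is 3 bits.

3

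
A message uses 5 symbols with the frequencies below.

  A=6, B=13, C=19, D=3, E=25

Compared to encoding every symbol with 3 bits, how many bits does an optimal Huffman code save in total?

60

Fixed-length: 3 bits × 66 symbols = 198 bits.
Huffman merges:
merge D(3) and A(6): 9
merge 9 and B(13): 22
merge C(19) and 22: 41
merge E(25) and 41: 66
Huffman total = 9 + 22 + 41 + 66 = 138 bits.
Saving = 198 − 138 = 60 bits.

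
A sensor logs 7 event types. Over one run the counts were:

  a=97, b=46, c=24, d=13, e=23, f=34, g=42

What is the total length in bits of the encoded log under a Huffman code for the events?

730

Build the Huffman tree bottom-up:
combine d(13), e(23) → 36
combine c(24), f(34) → 58
combine 36, g(42) → 78
combine b(46), 58 → 104
combine 78, a(97) → 175
combine 104, 175 → 279
The encoded length is the sum of every internal node's weight: 36 + 58 + 78 + 104 + 175 + 279 = 730 bits.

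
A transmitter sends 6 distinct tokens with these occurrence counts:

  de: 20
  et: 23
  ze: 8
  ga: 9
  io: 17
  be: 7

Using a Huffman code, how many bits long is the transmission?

Greedily combine the two least-frequent nodes:
be(7) + ze(8) → 15
ga(9) + 15 → 24
io(17) + de(20) → 37
et(23) + 24 → 47
37 + 47 → 84
Total encoded bits = sum of merged weights = 15 + 24 + 37 + 47 + 84 = 207.

207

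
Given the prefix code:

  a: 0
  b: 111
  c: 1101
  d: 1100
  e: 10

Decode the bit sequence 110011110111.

Read left to right; each codeword is recognised as soon as it completes (prefix code):
  1100→d | 111→b | 10→e | 111→b
Decoded message: dbeb

dbeb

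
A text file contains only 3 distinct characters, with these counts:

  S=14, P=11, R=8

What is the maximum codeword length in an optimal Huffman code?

Merge the two lowest-weight nodes at each step:
combine R(8), P(11) → 19
combine S(14), 19 → 33
The first pair merged (R, P) ends up deepest, at depth 2.

2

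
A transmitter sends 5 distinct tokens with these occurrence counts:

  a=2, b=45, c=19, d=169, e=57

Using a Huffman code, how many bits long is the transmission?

Build the Huffman tree bottom-up:
merge a(2) and c(19): 21
merge 21 and b(45): 66
merge e(57) and 66: 123
merge 123 and d(169): 292
The encoded length is the sum of every internal node's weight: 21 + 66 + 123 + 292 = 502 bits.

502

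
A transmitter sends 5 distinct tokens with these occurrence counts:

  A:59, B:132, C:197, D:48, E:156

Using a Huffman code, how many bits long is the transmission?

1291

Greedily combine the two least-frequent nodes:
merge D(48) and A(59): 107
merge 107 and B(132): 239
merge E(156) and C(197): 353
merge 239 and 353: 592
The encoded length is the sum of every internal node's weight: 107 + 239 + 353 + 592 = 1291 bits.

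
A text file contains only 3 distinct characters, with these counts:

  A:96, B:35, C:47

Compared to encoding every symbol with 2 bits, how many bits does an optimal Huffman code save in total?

96

Fixed-length: 2 bits × 178 symbols = 356 bits.
Huffman merges:
B(35) + C(47) → 82
82 + A(96) → 178
Huffman total = 82 + 178 = 260 bits.
Saving = 356 − 260 = 96 bits.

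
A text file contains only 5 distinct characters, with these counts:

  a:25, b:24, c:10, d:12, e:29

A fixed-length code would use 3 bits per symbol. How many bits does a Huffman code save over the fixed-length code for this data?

Fixed-length: 3 bits × 100 symbols = 300 bits.
Huffman merges:
combine c(10), d(12) → 22
combine 22, b(24) → 46
combine a(25), e(29) → 54
combine 46, 54 → 100
Huffman total = 22 + 46 + 54 + 100 = 222 bits.
Saving = 300 − 222 = 78 bits.

78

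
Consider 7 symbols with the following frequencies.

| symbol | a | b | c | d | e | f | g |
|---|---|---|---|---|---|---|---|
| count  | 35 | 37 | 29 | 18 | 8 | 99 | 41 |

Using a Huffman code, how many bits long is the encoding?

Merge the two smallest weights repeatedly:
combine e(8), d(18) → 26
combine 26, c(29) → 55
combine a(35), b(37) → 72
combine g(41), 55 → 96
combine 72, 96 → 168
combine f(99), 168 → 267
The encoded length is the sum of every internal node's weight: 26 + 55 + 72 + 96 + 168 + 267 = 684 bits.

684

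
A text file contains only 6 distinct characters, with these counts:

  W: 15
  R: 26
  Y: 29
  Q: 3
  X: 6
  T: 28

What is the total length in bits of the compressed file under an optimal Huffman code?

247

Merge the two smallest weights repeatedly:
combine Q(3), X(6) → 9
combine 9, W(15) → 24
combine 24, R(26) → 50
combine T(28), Y(29) → 57
combine 50, 57 → 107
The encoded length is the sum of every internal node's weight: 9 + 24 + 50 + 57 + 107 = 247 bits.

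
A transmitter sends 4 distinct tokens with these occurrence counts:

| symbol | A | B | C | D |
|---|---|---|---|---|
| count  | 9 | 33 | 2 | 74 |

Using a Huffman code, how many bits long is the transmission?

Greedily combine the two least-frequent nodes:
merge C(2) and A(9): 11
merge 11 and B(33): 44
merge 44 and D(74): 118
Total encoded bits = sum of merged weights = 11 + 44 + 118 = 173.

173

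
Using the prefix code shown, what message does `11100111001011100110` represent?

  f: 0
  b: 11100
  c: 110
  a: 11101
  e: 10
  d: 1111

Read left to right; each codeword is recognised as soon as it completes (prefix code):
  11100→b | 11100→b | 10→e | 11100→b | 110→c
Decoded message: bbebc

bbebc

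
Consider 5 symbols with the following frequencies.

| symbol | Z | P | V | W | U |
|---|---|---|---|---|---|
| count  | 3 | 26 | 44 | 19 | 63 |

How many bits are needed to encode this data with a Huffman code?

Merge the two smallest weights repeatedly:
Z(3) + W(19) → 22
22 + P(26) → 48
V(44) + 48 → 92
U(63) + 92 → 155
The encoded length is the sum of every internal node's weight: 22 + 48 + 92 + 155 = 317 bits.

317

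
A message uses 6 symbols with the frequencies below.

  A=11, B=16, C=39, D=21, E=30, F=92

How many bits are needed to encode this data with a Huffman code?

Merge the two smallest weights repeatedly:
A(11) + B(16) → 27
D(21) + 27 → 48
E(30) + C(39) → 69
48 + 69 → 117
F(92) + 117 → 209
Each symbol's bit-cost is frequency × depth; summing gives 470 bits (equivalently 27 + 48 + 69 + 117 + 209).

470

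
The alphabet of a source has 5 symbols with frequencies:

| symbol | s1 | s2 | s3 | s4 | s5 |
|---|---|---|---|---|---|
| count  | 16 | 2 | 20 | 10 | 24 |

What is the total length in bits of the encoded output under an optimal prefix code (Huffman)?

156

Build the Huffman tree bottom-up:
combine s2(2), s4(10) → 12
combine 12, s1(16) → 28
combine s3(20), s5(24) → 44
combine 28, 44 → 72
The encoded length is the sum of every internal node's weight: 12 + 28 + 44 + 72 = 156 bits.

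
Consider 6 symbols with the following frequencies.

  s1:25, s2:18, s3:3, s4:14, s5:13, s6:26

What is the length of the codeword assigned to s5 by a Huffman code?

Repeatedly merge the two smallest:
combine s3(3), s5(13) → 16
combine s4(14), 16 → 30
combine s2(18), s1(25) → 43
combine s6(26), 30 → 56
combine 43, 56 → 99
s5 sits 4 levels below the root, so its codeword is 4 bits.

4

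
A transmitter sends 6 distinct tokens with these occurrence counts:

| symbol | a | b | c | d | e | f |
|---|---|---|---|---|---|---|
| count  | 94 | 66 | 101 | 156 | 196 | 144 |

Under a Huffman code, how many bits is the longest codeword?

3

Merge the two lowest-weight nodes at each step:
combine b(66), a(94) → 160
combine c(101), f(144) → 245
combine d(156), 160 → 316
combine e(196), 245 → 441
combine 316, 441 → 757
The first pair merged (b, a) ends up deepest, at depth 3.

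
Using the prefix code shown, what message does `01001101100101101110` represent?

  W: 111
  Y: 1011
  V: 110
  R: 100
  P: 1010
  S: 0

SRVVSYSWS

Read left to right; each codeword is recognised as soon as it completes (prefix code):
  0→S | 100→R | 110→V | 110→V | 0→S | 1011→Y | 0→S | 111→W | 0→S
Decoded message: SRVVSYSWS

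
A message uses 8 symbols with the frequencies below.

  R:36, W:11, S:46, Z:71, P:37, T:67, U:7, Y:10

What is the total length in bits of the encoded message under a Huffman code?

Merge the two smallest weights repeatedly:
merge U(7) and Y(10): 17
merge W(11) and 17: 28
merge 28 and R(36): 64
merge P(37) and S(46): 83
merge 64 and T(67): 131
merge Z(71) and 83: 154
merge 131 and 154: 285
Each symbol's bit-cost is frequency × depth; summing gives 762 bits (equivalently 17 + 28 + 64 + 83 + 131 + 154 + 285).

762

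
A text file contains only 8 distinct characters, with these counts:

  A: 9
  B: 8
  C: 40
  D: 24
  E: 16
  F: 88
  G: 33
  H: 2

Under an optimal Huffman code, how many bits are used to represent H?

6

Huffman merges, smallest pair first:
merge H(2) and B(8): 10
merge A(9) and 10: 19
merge E(16) and 19: 35
merge D(24) and G(33): 57
merge 35 and C(40): 75
merge 57 and 75: 132
merge F(88) and 132: 220
H's leaf is at depth 6, giving a 6-bit codeword.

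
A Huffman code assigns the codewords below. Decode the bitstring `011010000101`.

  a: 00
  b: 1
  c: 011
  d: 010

cdadb

Read left to right; each codeword is recognised as soon as it completes (prefix code):
  011→c | 010→d | 00→a | 010→d | 1→b
Decoded message: cdadb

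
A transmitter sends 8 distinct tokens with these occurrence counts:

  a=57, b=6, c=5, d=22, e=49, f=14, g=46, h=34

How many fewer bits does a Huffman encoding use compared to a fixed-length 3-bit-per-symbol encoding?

70

Fixed-length: 3 bits × 233 symbols = 699 bits.
Huffman merges:
combine c(5), b(6) → 11
combine 11, f(14) → 25
combine d(22), 25 → 47
combine h(34), g(46) → 80
combine 47, e(49) → 96
combine a(57), 80 → 137
combine 96, 137 → 233
Huffman total = 11 + 25 + 47 + 80 + 96 + 137 + 233 = 629 bits.
Saving = 699 − 629 = 70 bits.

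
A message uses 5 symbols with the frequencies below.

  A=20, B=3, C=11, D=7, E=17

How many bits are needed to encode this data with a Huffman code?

126

Greedily combine the two least-frequent nodes:
combine B(3), D(7) → 10
combine 10, C(11) → 21
combine E(17), A(20) → 37
combine 21, 37 → 58
The encoded length is the sum of every internal node's weight: 10 + 21 + 37 + 58 = 126 bits.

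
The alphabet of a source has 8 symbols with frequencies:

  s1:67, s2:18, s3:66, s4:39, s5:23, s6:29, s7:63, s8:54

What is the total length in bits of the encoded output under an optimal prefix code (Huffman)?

Merge the two smallest weights repeatedly:
combine s2(18), s5(23) → 41
combine s6(29), s4(39) → 68
combine 41, s8(54) → 95
combine s7(63), s3(66) → 129
combine s1(67), 68 → 135
combine 95, 129 → 224
combine 135, 224 → 359
Each symbol's bit-cost is frequency × depth; summing gives 1051 bits (equivalently 41 + 68 + 95 + 129 + 135 + 224 + 359).

1051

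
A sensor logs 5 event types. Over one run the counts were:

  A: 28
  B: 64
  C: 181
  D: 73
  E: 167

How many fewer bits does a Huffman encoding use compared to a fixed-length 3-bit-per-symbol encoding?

437

Fixed-length: 3 bits × 513 symbols = 1539 bits.
Huffman merges:
merge A(28) and B(64): 92
merge D(73) and 92: 165
merge 165 and E(167): 332
merge C(181) and 332: 513
Huffman total = 92 + 165 + 332 + 513 = 1102 bits.
Saving = 1539 − 1102 = 437 bits.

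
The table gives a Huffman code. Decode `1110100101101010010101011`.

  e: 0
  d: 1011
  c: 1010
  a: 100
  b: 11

bcedececd

Read left to right; each codeword is recognised as soon as it completes (prefix code):
  11→b | 1010→c | 0→e | 1011→d | 0→e | 1010→c | 0→e | 1010→c | 1011→d
Decoded message: bcedececd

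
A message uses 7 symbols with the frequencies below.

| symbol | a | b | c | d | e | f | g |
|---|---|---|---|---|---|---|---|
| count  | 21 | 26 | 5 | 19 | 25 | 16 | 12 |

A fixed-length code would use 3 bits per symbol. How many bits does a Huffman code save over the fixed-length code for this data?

Fixed-length: 3 bits × 124 symbols = 372 bits.
Huffman merges:
merge c(5) and g(12): 17
merge f(16) and 17: 33
merge d(19) and a(21): 40
merge e(25) and b(26): 51
merge 33 and 40: 73
merge 51 and 73: 124
Huffman total = 17 + 33 + 40 + 51 + 73 + 124 = 338 bits.
Saving = 372 − 338 = 34 bits.

34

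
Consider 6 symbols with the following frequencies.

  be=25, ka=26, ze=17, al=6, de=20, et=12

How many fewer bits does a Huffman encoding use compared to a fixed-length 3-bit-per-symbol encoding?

Fixed-length: 3 bits × 106 symbols = 318 bits.
Huffman merges:
combine al(6), et(12) → 18
combine ze(17), 18 → 35
combine de(20), be(25) → 45
combine ka(26), 35 → 61
combine 45, 61 → 106
Huffman total = 18 + 35 + 45 + 61 + 106 = 265 bits.
Saving = 318 − 265 = 53 bits.

53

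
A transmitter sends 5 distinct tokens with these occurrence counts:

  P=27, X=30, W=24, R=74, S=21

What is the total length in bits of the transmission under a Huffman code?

Greedily combine the two least-frequent nodes:
merge S(21) and W(24): 45
merge P(27) and X(30): 57
merge 45 and 57: 102
merge R(74) and 102: 176
Total encoded bits = sum of merged weights = 45 + 57 + 102 + 176 = 380.

380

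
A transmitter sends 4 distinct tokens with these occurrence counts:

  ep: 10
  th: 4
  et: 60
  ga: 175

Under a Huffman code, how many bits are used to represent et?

2

Huffman merges, smallest pair first:
merge th(4) and ep(10): 14
merge 14 and et(60): 74
merge 74 and ga(175): 249
et's leaf is at depth 2, giving a 2-bit codeword.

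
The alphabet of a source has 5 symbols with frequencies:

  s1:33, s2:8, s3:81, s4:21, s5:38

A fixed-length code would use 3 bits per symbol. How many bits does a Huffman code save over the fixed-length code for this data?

Fixed-length: 3 bits × 181 symbols = 543 bits.
Huffman merges:
merge s2(8) and s4(21): 29
merge 29 and s1(33): 62
merge s5(38) and 62: 100
merge s3(81) and 100: 181
Huffman total = 29 + 62 + 100 + 181 = 372 bits.
Saving = 543 − 372 = 171 bits.

171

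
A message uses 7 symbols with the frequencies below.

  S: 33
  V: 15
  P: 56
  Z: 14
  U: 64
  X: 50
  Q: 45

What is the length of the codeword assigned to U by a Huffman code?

Build the tree from the bottom:
combine Z(14), V(15) → 29
combine 29, S(33) → 62
combine Q(45), X(50) → 95
combine P(56), 62 → 118
combine U(64), 95 → 159
combine 118, 159 → 277
U sits 2 levels below the root, so its codeword is 2 bits.

2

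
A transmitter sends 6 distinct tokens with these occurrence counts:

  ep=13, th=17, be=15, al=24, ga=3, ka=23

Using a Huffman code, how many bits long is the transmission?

Merge the two smallest weights repeatedly:
combine ga(3), ep(13) → 16
combine be(15), 16 → 31
combine th(17), ka(23) → 40
combine al(24), 31 → 55
combine 40, 55 → 95
Each symbol's bit-cost is frequency × depth; summing gives 237 bits (equivalently 16 + 31 + 40 + 55 + 95).

237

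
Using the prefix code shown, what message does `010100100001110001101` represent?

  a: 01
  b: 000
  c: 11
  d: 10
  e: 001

Read left to right; each codeword is recognised as soon as it completes (prefix code):
  01→a | 01→a | 001→e | 000→b | 01→a | 11→c | 000→b | 11→c | 01→a
Decoded message: aaebacbca

aaebacbca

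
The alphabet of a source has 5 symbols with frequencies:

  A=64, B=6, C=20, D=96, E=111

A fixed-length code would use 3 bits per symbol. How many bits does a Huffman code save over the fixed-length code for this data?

292

Fixed-length: 3 bits × 297 symbols = 891 bits.
Huffman merges:
merge B(6) and C(20): 26
merge 26 and A(64): 90
merge 90 and D(96): 186
merge E(111) and 186: 297
Huffman total = 26 + 90 + 186 + 297 = 599 bits.
Saving = 891 − 599 = 292 bits.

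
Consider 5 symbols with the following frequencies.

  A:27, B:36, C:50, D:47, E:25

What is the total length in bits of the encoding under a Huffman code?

Build the Huffman tree bottom-up:
merge E(25) and A(27): 52
merge B(36) and D(47): 83
merge C(50) and 52: 102
merge 83 and 102: 185
The encoded length is the sum of every internal node's weight: 52 + 83 + 102 + 185 = 422 bits.

422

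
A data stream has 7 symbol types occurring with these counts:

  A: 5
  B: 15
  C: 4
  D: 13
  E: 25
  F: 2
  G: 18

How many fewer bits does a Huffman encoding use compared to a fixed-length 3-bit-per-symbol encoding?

Fixed-length: 3 bits × 82 symbols = 246 bits.
Huffman merges:
combine F(2), C(4) → 6
combine A(5), 6 → 11
combine 11, D(13) → 24
combine B(15), G(18) → 33
combine 24, E(25) → 49
combine 33, 49 → 82
Huffman total = 6 + 11 + 24 + 33 + 49 + 82 = 205 bits.
Saving = 246 − 205 = 41 bits.

41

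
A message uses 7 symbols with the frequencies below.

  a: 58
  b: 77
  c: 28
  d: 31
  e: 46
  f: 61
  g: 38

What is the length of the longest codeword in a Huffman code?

Merge the two lowest-weight nodes at each step:
merge c(28) and d(31): 59
merge g(38) and e(46): 84
merge a(58) and 59: 117
merge f(61) and b(77): 138
merge 84 and 117: 201
merge 138 and 201: 339
The first pair merged (c, d) ends up deepest, at depth 4.

4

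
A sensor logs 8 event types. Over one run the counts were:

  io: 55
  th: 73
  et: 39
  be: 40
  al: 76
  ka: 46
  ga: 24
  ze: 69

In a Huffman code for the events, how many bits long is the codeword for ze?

Repeatedly merge the two smallest:
combine ga(24), et(39) → 63
combine be(40), ka(46) → 86
combine io(55), 63 → 118
combine ze(69), th(73) → 142
combine al(76), 86 → 162
combine 118, 142 → 260
combine 162, 260 → 422
The subtree containing ze is merged 3 times, so code length = 3.

3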